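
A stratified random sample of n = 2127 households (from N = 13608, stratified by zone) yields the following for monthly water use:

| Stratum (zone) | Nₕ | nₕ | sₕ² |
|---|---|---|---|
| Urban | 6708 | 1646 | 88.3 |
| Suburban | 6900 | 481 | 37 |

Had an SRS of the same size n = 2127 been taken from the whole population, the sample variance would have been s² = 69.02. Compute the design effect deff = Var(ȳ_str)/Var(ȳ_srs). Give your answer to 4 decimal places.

Var(ȳ_str) = Σ Wₕ²(1−fₕ)sₕ²/nₕ with Wₕ = Nₕ/13608:
  Urban: (6708/13608)²·(1−1646/6708)·88.3/1646 = 0.0098368821
  Suburban: (6900/13608)²·(1−481/6900)·37/481 = 0.018398589
  → Var(ȳ_str) = 0.028235471.
Var(ȳ_srs) = (1 − 2127/13608)·69.02/2127 = 0.027377443.
deff = 0.028235471 / 0.027377443 = 1.0313.

1.0313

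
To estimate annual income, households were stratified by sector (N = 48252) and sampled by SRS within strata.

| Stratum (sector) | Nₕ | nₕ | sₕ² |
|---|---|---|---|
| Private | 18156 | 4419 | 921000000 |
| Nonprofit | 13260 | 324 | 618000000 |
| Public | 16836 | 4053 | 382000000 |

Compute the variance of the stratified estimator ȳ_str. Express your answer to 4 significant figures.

171600

Var(ȳ_str) = Σₕ Wₕ²(1 − fₕ)sₕ²/nₕ with Wₕ = Nₕ/N, N = 48252.
Private: Wₕ = 0.37627456; term = 0.37627456²·(1 − 0.24339061)·921000000/4419 = 22326.316.
Nonprofit: Wₕ = 0.27480726; term = 0.27480726²·(1 − 0.02443439)·618000000/324 = 140525.89.
Public: Wₕ = 0.34891818; term = 0.34891818²·(1 − 0.24073414)·382000000/4053 = 8712.1998.
Sum = 171564.41.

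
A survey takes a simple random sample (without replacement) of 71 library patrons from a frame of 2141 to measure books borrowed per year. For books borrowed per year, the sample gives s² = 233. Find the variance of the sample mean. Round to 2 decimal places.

Under SRS without replacement, Var(ȳ) = (1 − f)·s²/n with f = n/N = 71/2141 = 0.03316207.
Var(ȳ) = (1 − 0.03316207)·233/71 = 0.96683793·3.2816901 = 3.1728625.

3.17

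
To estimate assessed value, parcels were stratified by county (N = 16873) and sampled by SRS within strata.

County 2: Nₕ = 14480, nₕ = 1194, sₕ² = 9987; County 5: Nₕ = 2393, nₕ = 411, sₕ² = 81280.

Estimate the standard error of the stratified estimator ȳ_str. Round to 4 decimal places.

2.9911

Var(ȳ_str) = Σₕ Wₕ²(1 − fₕ)sₕ²/nₕ with Wₕ = Nₕ/N, N = 16873.
County 2: Wₕ = 0.85817578; term = 0.85817578²·(1 − 0.08245856)·9987/1194 = 5.6520881.
County 5: Wₕ = 0.14182422; term = 0.14182422²·(1 − 0.17175094)·81280/411 = 3.2946069.
Sum = 8.946695.
SE = √(8.946695) = 2.9911.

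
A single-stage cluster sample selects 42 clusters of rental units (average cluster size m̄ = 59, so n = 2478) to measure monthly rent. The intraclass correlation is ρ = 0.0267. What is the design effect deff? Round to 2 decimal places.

2.55

deff = 1 + (59 − 1)·0.0267 = 1 + 1.5486 = 2.5486.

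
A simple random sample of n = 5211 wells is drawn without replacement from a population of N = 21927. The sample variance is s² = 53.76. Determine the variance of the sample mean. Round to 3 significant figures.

0.00786

Under SRS without replacement, Var(ȳ) = (1 − f)·s²/n with f = n/N = 5211/21927 = 0.23765221.
Var(ȳ) = (1 − 0.23765221)·53.76/5211 = 0.76234779·0.010316638 = 0.0078648661.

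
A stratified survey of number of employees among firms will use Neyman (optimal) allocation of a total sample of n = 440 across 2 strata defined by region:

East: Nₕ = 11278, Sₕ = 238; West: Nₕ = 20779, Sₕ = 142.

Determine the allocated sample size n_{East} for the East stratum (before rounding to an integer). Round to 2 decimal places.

209.60

Neyman allocation: nₕ = n·NₕSₕ / Σⱼ NⱼSⱼ.
Σ NⱼSⱼ = 11278·238 + 20779·142 = 5.634782 × 10^6.
n_{East} = 440·11278·238 / (5.634782 × 10^6) = 209.60.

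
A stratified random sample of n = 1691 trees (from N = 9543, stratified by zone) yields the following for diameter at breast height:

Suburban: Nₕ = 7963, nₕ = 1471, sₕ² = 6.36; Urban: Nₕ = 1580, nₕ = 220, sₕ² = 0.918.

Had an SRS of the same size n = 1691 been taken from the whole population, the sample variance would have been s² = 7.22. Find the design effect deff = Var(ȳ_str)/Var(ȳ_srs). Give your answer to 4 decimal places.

0.7266

Var(ȳ_str) = Σ Wₕ²(1−fₕ)sₕ²/nₕ with Wₕ = Nₕ/9543:
  Suburban: (7963/9543)²·(1−1471/7963)·6.36/1471 = 0.0024543123
  Urban: (1580/9543)²·(1−220/1580)·0.918/220 = 9.8456898 × 10^-5
  → Var(ȳ_str) = 0.0025527692.
Var(ȳ_srs) = (1 − 1691/9543)·7.22/1691 = 0.0035130874.
deff = 0.0025527692 / 0.0035130874 = 0.7266.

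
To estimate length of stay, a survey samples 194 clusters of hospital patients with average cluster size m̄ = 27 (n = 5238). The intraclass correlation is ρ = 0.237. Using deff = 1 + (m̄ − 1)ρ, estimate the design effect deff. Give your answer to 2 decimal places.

7.16

deff = 1 + (27 − 1)·0.237 = 1 + 6.162 = 7.162.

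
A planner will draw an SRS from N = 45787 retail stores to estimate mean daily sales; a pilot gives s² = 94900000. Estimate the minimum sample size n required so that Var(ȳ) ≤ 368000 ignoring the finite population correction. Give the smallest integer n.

Without fpc, n₀ = s²/D = 94900000/368000 = 257.8804.
Rounding up, n = 258.

258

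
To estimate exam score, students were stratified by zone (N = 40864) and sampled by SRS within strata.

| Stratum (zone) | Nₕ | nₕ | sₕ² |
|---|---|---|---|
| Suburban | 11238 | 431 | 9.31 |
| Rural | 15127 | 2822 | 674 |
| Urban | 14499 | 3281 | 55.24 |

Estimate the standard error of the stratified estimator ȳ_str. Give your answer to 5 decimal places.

0.17272

Var(ȳ_str) = Σₕ Wₕ²(1 − fₕ)sₕ²/nₕ with Wₕ = Nₕ/N, N = 40864.
Suburban: Wₕ = 0.27500979; term = 0.27500979²·(1 − 0.03835202)·9.31/431 = 0.0015710313.
Rural: Wₕ = 0.37017913; term = 0.37017913²·(1 − 0.18655384)·674/2822 = 0.026622912.
Urban: Wₕ = 0.35481108; term = 0.35481108²·(1 − 0.22629147)·55.24/3281 = 0.0016399068.
Sum = 0.02983385.
SE = √(0.02983385) = 0.17272.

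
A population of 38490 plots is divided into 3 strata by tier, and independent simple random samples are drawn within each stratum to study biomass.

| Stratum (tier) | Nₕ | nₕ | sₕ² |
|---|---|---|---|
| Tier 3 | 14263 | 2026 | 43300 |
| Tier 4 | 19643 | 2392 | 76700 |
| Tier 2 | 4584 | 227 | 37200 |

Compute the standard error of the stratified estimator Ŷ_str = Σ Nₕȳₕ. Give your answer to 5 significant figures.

Var(Ŷ_str) = Σₕ Nₕ²(1 − fₕ)sₕ²/nₕ.
Tier 3: 14263²·(1 − 2026/14263)·43300/2026 = 3.7302187 × 10^9.
Tier 4: 19643²·(1 − 2392/19643)·76700/2392 = 1.0865664 × 10^10.
Tier 2: 4584²·(1 − 227/4584)·37200/227 = 3.2730245 × 10^9.
Sum = 1.7868907 × 10^10.
SE = √(1.7868907 × 10^10) = 133670.

133670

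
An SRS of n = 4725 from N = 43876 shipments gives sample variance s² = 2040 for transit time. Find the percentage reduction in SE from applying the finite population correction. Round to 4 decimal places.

f = n/N = 4725/43876 = 0.10768985.
SE_no-fpc = √(s²/n) = 0.65707384; SE_fpc = √((1−f)s²/n) = 0.6206862.
Ratio = √(1−f) = 0.94462170. Reduction = 100·(1 − 0.94462170) = 5.5378%.

5.5378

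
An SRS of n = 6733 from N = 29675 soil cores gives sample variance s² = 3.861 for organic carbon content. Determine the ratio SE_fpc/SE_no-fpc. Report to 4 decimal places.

f = n/N = 6733/29675 = 0.22689132.
SE_no-fpc = √(s²/n) = 0.023946696; SE_fpc = √((1−f)s²/n) = 0.021055515.
Ratio = √(1−f) = 0.87926599.

0.8793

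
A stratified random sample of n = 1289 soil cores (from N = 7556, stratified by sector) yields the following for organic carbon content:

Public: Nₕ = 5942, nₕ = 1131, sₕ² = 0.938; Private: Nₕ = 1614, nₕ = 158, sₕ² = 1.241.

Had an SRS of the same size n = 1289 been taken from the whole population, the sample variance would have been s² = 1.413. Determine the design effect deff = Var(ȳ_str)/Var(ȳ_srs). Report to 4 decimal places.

0.8123

Var(ȳ_str) = Σ Wₕ²(1−fₕ)sₕ²/nₕ with Wₕ = Nₕ/7556:
  Public: (5942/7556)²·(1−1131/5942)·0.938/1131 = 4.1526405 × 10^-4
  Private: (1614/7556)²·(1−158/1614)·1.241/158 = 3.2329255 × 10^-4
  → Var(ȳ_str) = 7.385566 × 10^-4.
Var(ȳ_srs) = (1 − 1289/7556)·1.413/1289 = 9.091949 × 10^-4.
deff = (7.385566 × 10^-4) / (9.091949 × 10^-4) = 0.8123.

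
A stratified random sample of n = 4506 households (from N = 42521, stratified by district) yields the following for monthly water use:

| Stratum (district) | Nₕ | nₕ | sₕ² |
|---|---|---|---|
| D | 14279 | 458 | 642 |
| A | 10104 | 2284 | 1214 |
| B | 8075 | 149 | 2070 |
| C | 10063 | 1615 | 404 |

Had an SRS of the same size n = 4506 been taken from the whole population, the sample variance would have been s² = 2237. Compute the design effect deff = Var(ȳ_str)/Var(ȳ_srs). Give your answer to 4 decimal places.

Var(ȳ_str) = Σ Wₕ²(1−fₕ)sₕ²/nₕ with Wₕ = Nₕ/42521:
  D: (14279/42521)²·(1−458/14279)·642/458 = 0.15300297
  A: (10104/42521)²·(1−2284/10104)·1214/2284 = 0.02322821
  B: (8075/42521)²·(1−149/8075)·2070/149 = 0.49178325
  C: (10063/42521)²·(1−1615/10063)·404/1615 = 0.011762057
  → Var(ȳ_str) = 0.67977649.
Var(ȳ_srs) = (1 − 4506/42521)·2237/4506 = 0.44383988.
deff = 0.67977649 / 0.44383988 = 1.5316.

1.5316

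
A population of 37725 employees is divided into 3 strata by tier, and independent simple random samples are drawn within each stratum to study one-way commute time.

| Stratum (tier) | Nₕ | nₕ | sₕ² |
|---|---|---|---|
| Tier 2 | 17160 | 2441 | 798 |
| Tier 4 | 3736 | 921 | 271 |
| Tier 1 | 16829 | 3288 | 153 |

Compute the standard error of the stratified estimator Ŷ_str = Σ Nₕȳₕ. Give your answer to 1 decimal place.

9811.7

Var(Ŷ_str) = Σₕ Nₕ²(1 − fₕ)sₕ²/nₕ.
Tier 2: 17160²·(1 − 2441/17160)·798/2441 = 8.25716 × 10^7.
Tier 4: 3736²·(1 − 921/3736)·271/921 = 3.0945316 × 10^6.
Tier 1: 16829²·(1 − 3288/16829)·153/3288 = 1.0603974 × 10^7.
Sum = 9.6270106 × 10^7.
SE = √(9.6270106 × 10^7) = 9811.7.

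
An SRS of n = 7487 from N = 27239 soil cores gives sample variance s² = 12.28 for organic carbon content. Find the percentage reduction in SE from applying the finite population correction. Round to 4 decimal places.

14.8450

f = n/N = 7487/27239 = 0.27486325.
SE_no-fpc = √(s²/n) = 0.04049909; SE_fpc = √((1−f)s²/n) = 0.034486985.
Ratio = √(1−f) = 0.85154962. Reduction = 100·(1 − 0.85154962) = 14.8450%.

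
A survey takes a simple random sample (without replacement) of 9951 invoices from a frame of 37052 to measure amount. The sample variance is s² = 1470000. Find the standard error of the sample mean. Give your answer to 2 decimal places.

Under SRS without replacement, Var(ȳ) = (1 − f)·s²/n with f = n/N = 9951/37052 = 0.26856850.
Var(ȳ) = (1 − 0.26856850)·1470000/9951 = 0.73143150·147.72385 = 108.04988.
SE(ȳ) = √(108.04988) = 10.39.

10.39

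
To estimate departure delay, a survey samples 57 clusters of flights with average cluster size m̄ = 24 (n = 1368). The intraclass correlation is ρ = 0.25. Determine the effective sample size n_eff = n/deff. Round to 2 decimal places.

202.67

deff = 1 + (24 − 1)·0.25 = 1 + 5.75 = 6.75.
n_eff = 1368 / 6.75 = 202.67.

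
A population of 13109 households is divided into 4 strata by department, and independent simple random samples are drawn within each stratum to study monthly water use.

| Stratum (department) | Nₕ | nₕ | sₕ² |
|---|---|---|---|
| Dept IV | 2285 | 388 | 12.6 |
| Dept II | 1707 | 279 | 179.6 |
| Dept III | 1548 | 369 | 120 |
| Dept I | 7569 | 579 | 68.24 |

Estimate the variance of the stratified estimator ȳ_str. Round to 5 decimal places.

0.04969

Var(ȳ_str) = Σₕ Wₕ²(1 − fₕ)sₕ²/nₕ with Wₕ = Nₕ/N, N = 13109.
Dept IV: Wₕ = 0.17430773; term = 0.17430773²·(1 − 0.16980306)·12.6/388 = 8.1913075 × 10^-4.
Dept II: Wₕ = 0.13021588; term = 0.13021588²·(1 − 0.16344464)·179.6/279 = 0.0091311343.
Dept III: Wₕ = 0.11808681; term = 0.11808681²·(1 − 0.23837209)·120/369 = 0.0034538265.
Dept I: Wₕ = 0.57738958; term = 0.57738958²·(1 − 0.07649623)·68.24/579 = 0.036285826.
Sum = 0.049689918.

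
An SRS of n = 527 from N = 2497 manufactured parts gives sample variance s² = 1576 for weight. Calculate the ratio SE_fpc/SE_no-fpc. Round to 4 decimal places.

f = n/N = 527/2497 = 0.21105326.
SE_no-fpc = √(s²/n) = 1.7293098; SE_fpc = √((1−f)s²/n) = 1.5360192.
Ratio = √(1−f) = 0.88822674.

0.8882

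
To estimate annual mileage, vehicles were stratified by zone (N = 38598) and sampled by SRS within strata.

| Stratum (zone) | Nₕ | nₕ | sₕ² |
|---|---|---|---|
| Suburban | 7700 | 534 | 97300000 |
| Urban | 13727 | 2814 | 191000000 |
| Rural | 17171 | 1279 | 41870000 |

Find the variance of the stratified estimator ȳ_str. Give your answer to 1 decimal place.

19569.7

Var(ȳ_str) = Σₕ Wₕ²(1 − fₕ)sₕ²/nₕ with Wₕ = Nₕ/N, N = 38598.
Suburban: Wₕ = 0.19949220; term = 0.19949220²·(1 − 0.06935065)·97300000/534 = 6748.5351.
Urban: Wₕ = 0.35564019; term = 0.35564019²·(1 − 0.20499745)·191000000/2814 = 6824.9498.
Rural: Wₕ = 0.44486761; term = 0.44486761²·(1 − 0.07448605)·41870000/1279 = 5996.2117.
Sum = 19569.697.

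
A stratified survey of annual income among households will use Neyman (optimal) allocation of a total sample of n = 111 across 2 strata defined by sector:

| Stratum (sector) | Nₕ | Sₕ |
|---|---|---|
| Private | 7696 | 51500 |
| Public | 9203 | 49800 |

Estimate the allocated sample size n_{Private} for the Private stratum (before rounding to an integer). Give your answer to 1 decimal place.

51.5

Neyman allocation: nₕ = n·NₕSₕ / Σⱼ NⱼSⱼ.
Σ NⱼSⱼ = 7696·51500 + 9203·49800 = 8.546534 × 10^8.
n_{Private} = 111·7696·51500 / (8.546534 × 10^8) = 51.5.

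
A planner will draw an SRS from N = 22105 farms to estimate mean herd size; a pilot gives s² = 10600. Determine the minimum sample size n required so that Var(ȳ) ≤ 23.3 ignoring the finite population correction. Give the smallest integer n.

Without fpc, n₀ = s²/D = 10600/23.3 = 454.9356.
Rounding up, n = 455.

455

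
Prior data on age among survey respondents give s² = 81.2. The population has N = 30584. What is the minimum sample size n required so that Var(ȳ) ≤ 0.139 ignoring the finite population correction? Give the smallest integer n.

Without fpc, n₀ = s²/D = 81.2/0.139 = 584.1727.
Rounding up, n = 585.

585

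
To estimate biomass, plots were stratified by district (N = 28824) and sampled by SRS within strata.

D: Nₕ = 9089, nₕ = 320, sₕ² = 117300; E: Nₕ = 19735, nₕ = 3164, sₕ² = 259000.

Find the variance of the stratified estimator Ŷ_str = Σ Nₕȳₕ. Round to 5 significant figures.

Var(Ŷ_str) = Σₕ Nₕ²(1 − fₕ)sₕ²/nₕ.
D: 9089²·(1 − 320/9089)·117300/320 = 2.9215559 × 10^10.
E: 19735²·(1 − 3164/19735)·259000/3164 = 2.6770047 × 10^10.
Sum = 5.5985606 × 10^10.

5.5986 × 10^10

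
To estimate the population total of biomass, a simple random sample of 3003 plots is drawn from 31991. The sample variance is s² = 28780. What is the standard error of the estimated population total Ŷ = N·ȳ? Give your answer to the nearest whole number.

Var(Ŷ) = N²·Var(ȳ) = N²·(1 − n/N)·s²/n.
f = 3003/31991 = 0.09387015; Var(ȳ) = 0.90612985·28780/3003 = 8.6841216.
Var(Ŷ) = 31991² · 8.6841216 = 8.8875392 × 10^9.
SE(Ŷ) = √(8.8875392 × 10^9) = 94274.

94274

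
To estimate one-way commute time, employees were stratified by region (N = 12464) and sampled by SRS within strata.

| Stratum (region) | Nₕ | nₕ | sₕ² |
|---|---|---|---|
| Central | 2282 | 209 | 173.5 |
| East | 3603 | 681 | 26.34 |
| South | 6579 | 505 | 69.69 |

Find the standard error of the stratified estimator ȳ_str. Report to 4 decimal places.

0.2518

Var(ȳ_str) = Σₕ Wₕ²(1 − fₕ)sₕ²/nₕ with Wₕ = Nₕ/N, N = 12464.
Central: Wₕ = 0.18308729; term = 0.18308729²·(1 − 0.09158633)·173.5/209 = 0.025278614.
East: Wₕ = 0.28907253; term = 0.28907253²·(1 − 0.18900916)·26.34/681 = 0.0026211885.
South: Wₕ = 0.52784018; term = 0.52784018²·(1 − 0.07675939)·69.69/505 = 0.035497591.
Sum = 0.063397394.
SE = √(0.063397394) = 0.2518.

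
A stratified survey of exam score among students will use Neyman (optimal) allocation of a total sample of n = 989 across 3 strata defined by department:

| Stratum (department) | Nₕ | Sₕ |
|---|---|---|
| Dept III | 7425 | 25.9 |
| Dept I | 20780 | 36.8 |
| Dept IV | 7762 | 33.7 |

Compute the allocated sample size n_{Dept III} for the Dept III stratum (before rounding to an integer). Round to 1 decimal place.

Neyman allocation: nₕ = n·NₕSₕ / Σⱼ NⱼSⱼ.
Σ NⱼSⱼ = 7425·25.9 + 20780·36.8 + 7762·33.7 = 1.2185909 × 10^6.
n_{Dept III} = 989·7425·25.9 / (1.2185909 × 10^6) = 156.1.

156.1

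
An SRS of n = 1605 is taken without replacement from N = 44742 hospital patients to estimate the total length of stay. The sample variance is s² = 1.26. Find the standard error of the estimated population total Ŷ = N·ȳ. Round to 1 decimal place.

Var(Ŷ) = N²·Var(ȳ) = N²·(1 − n/N)·s²/n.
f = 1605/44742 = 0.03587233; Var(ȳ) = 0.96412767·1.26/1605 = 7.5688527 × 10^-4.
Var(Ŷ) = 44742² · (7.5688527 × 10^-4) = 1.5151682 × 10^6.
SE(Ŷ) = √(1.5151682 × 10^6) = 1230.9.

1230.9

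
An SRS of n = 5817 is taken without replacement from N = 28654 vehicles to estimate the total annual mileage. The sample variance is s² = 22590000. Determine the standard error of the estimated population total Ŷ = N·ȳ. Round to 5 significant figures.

1.5941 × 10^6

Var(Ŷ) = N²·Var(ȳ) = N²·(1 − n/N)·s²/n.
f = 5817/28654 = 0.20300831; Var(ȳ) = 0.79699169·22590000/5817 = 3095.0735.
Var(Ŷ) = 28654² · 3095.0735 = 2.5412154 × 10^12.
SE(Ŷ) = √(2.5412154 × 10^12) = 1.5941 × 10^6.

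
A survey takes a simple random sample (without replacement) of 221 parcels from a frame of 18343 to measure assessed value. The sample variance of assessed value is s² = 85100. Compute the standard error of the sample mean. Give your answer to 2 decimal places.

19.50

Under SRS without replacement, Var(ȳ) = (1 − f)·s²/n with f = n/N = 221/18343 = 0.01204819.
Var(ȳ) = (1 − 0.01204819)·85100/221 = 0.98795181·385.06787 = 380.4285.
SE(ȳ) = √(380.4285) = 19.50.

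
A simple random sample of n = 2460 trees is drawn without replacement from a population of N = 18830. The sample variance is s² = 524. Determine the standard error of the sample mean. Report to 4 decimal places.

0.4303

Under SRS without replacement, Var(ȳ) = (1 − f)·s²/n with f = n/N = 2460/18830 = 0.13064259.
Var(ȳ) = (1 − 0.13064259)·524/2460 = 0.86935741·0.21300813 = 0.1851802.
SE(ȳ) = √(0.1851802) = 0.4303.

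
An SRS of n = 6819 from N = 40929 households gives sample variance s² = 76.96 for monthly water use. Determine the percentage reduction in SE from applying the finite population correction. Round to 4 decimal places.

8.7096

f = n/N = 6819/40929 = 0.16660559.
SE_no-fpc = √(s²/n) = 0.10623612; SE_fpc = √((1−f)s²/n) = 0.096983416.
Ratio = √(1−f) = 0.91290438. Reduction = 100·(1 − 0.91290438) = 8.7096%.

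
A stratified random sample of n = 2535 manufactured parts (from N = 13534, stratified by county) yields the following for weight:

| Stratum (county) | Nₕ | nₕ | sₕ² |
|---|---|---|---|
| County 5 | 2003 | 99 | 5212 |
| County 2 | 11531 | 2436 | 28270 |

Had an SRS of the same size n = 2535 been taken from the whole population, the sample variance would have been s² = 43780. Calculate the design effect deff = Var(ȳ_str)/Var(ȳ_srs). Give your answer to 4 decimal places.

0.5515

Var(ȳ_str) = Σ Wₕ²(1−fₕ)sₕ²/nₕ with Wₕ = Nₕ/13534:
  County 5: (2003/13534)²·(1−99/2003)·5212/99 = 1.0961368
  County 2: (11531/13534)²·(1−2436/11531)·28270/2436 = 6.6445543
  → Var(ȳ_str) = 7.7406911.
Var(ȳ_srs) = (1 − 2535/13534)·43780/2535 = 14.035401.
deff = 7.7406911 / 14.035401 = 0.5515.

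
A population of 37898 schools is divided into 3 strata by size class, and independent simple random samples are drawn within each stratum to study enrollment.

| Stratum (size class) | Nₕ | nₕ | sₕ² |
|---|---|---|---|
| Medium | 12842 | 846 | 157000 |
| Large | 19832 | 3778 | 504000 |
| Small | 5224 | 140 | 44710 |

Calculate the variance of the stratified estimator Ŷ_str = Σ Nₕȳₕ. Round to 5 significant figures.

7.9544 × 10^10

Var(Ŷ_str) = Σₕ Nₕ²(1 − fₕ)sₕ²/nₕ.
Medium: 12842²·(1 − 846/12842)·157000/846 = 2.8588964 × 10^10.
Large: 19832²·(1 − 3778/19832)·504000/3778 = 4.247353 × 10^10.
Small: 5224²·(1 − 140/5224)·44710/140 = 8.4817476 × 10^9.
Sum = 7.9544242 × 10^10.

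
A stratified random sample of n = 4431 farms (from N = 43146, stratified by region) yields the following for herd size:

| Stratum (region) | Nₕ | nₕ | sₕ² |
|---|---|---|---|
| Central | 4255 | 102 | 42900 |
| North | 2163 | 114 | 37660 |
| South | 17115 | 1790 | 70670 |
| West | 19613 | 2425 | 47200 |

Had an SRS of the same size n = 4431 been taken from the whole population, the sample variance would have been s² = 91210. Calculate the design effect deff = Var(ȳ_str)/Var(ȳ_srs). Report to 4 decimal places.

0.7507

Var(ȳ_str) = Σ Wₕ²(1−fₕ)sₕ²/nₕ with Wₕ = Nₕ/43146:
  Central: (4255/43146)²·(1−102/4255)·42900/102 = 3.9924321
  North: (2163/43146)²·(1−114/2163)·37660/114 = 0.78648938
  South: (17115/43146)²·(1−1790/17115)·70670/1790 = 5.5626069
  West: (19613/43146)²·(1−2425/19613)·47200/2425 = 3.5246707
  → Var(ȳ_str) = 13.866199.
Var(ȳ_srs) = (1 − 4431/43146)·91210/4431 = 18.470533.
deff = 13.866199 / 18.470533 = 0.7507.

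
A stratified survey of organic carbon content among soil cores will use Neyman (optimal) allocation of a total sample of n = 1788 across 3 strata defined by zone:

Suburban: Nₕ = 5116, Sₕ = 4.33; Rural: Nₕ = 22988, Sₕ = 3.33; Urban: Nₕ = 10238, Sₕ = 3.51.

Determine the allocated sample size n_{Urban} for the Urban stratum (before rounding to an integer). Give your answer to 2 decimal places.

477.22

Neyman allocation: nₕ = n·NₕSₕ / Σⱼ NⱼSⱼ.
Σ NⱼSⱼ = 5116·4.33 + 22988·3.33 + 10238·3.51 = 134637.7.
n_{Urban} = 1788·10238·3.51 / 134637.7 = 477.22.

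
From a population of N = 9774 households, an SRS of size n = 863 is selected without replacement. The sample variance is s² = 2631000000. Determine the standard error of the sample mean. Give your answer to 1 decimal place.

1667.2

Under SRS without replacement, Var(ȳ) = (1 − f)·s²/n with f = n/N = 863/9774 = 0.08829548.
Var(ȳ) = (1 − 0.08829548)·2631000000/863 = 0.91170452·3.0486674 × 10^6 = 2.7794839 × 10^6.
SE(ȳ) = √(2.7794839 × 10^6) = 1667.2.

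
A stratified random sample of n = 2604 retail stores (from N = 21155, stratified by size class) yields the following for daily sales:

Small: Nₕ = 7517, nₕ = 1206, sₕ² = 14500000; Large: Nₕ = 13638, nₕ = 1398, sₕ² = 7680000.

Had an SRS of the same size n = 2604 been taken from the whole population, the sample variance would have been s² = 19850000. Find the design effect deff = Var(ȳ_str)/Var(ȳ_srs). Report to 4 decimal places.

Var(ȳ_str) = Σ Wₕ²(1−fₕ)sₕ²/nₕ with Wₕ = Nₕ/21155:
  Small: (7517/21155)²·(1−1206/7517)·14500000/1206 = 1274.4927
  Large: (13638/21155)²·(1−1398/13638)·7680000/1398 = 2049.0856
  → Var(ȳ_str) = 3323.5783.
Var(ȳ_srs) = (1 − 2604/21155)·19850000/2604 = 6684.5754.
deff = 3323.5783 / 6684.5754 = 0.4972.

0.4972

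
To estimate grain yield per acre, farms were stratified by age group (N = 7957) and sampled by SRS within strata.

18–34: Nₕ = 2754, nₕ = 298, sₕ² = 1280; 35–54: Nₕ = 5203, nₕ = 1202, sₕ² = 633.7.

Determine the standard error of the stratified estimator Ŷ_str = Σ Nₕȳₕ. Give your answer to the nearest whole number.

6327

Var(Ŷ_str) = Σₕ Nₕ²(1 − fₕ)sₕ²/nₕ.
18–34: 2754²·(1 − 298/2754)·1280/298 = 2.9052667 × 10^7.
35–54: 5203²·(1 − 1202/5203)·633.7/1202 = 1.0974926 × 10^7.
Sum = 4.0027593 × 10^7.
SE = √(4.0027593 × 10^7) = 6327.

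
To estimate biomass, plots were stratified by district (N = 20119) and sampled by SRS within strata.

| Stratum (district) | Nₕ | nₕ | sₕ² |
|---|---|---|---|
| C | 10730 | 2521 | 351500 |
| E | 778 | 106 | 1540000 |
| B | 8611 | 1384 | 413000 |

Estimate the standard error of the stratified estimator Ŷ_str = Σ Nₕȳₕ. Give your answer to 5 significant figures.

196080

Var(Ŷ_str) = Σₕ Nₕ²(1 − fₕ)sₕ²/nₕ.
C: 10730²·(1 − 2521/10730)·351500/2521 = 1.2281247 × 10^10.
E: 778²·(1 − 106/778)·1540000/106 = 7.5956287 × 10^9.
B: 8611²·(1 − 1384/8611)·413000/1384 = 1.8570586 × 10^10.
Sum = 3.8447462 × 10^10.
SE = √(3.8447462 × 10^10) = 196080.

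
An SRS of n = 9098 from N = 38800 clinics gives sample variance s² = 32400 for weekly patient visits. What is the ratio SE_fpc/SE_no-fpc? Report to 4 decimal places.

0.8749

f = n/N = 9098/38800 = 0.23448454.
SE_no-fpc = √(s²/n) = 1.8871201; SE_fpc = √((1−f)s²/n) = 1.651112.
Ratio = √(1−f) = 0.87493741.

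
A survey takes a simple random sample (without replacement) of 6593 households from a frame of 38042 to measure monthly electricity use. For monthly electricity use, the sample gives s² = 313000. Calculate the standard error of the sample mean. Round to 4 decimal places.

Under SRS without replacement, Var(ȳ) = (1 − f)·s²/n with f = n/N = 6593/38042 = 0.17330845.
Var(ȳ) = (1 − 0.17330845)·313000/6593 = 0.82669155·47.474594 = 39.246846.
SE(ȳ) = √(39.246846) = 6.2647.

6.2647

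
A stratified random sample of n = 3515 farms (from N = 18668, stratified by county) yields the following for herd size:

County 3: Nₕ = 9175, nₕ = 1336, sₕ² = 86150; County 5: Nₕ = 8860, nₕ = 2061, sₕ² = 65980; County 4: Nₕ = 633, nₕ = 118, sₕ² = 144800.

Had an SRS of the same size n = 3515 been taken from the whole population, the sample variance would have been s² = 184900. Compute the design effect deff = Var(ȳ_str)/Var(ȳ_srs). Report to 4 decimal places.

Var(ȳ_str) = Σ Wₕ²(1−fₕ)sₕ²/nₕ with Wₕ = Nₕ/18668:
  County 3: (9175/18668)²·(1−1336/9175)·86150/1336 = 13.30822
  County 5: (8860/18668)²·(1−2061/8860)·65980/2061 = 5.533724
  County 4: (633/18668)²·(1−118/633)·144800/118 = 1.1478943
  → Var(ȳ_str) = 19.989838.
Var(ȳ_srs) = (1 − 3515/18668)·184900/3515 = 42.69848.
deff = 19.989838 / 42.69848 = 0.4682.

0.4682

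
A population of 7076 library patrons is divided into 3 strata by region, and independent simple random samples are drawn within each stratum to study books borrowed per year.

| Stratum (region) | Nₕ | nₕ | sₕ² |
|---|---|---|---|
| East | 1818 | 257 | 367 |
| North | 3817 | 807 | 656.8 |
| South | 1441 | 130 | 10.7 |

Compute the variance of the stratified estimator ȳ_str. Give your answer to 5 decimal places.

Var(ȳ_str) = Σₕ Wₕ²(1 − fₕ)sₕ²/nₕ with Wₕ = Nₕ/N, N = 7076.
East: Wₕ = 0.25692482; term = 0.25692482²·(1 − 0.14136414)·367/257 = 0.080938299.
North: Wₕ = 0.53942906; term = 0.53942906²·(1 − 0.21142258)·656.8/807 = 0.18675516.
South: Wₕ = 0.20364613; term = 0.20364613²·(1 − 0.09021513)·10.7/130 = 0.0031054994.
Sum = 0.27079896.

0.27080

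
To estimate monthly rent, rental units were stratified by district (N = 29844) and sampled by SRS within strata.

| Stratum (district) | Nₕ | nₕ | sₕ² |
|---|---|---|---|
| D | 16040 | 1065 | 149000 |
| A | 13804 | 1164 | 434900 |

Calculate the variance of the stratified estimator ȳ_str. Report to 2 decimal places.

110.92

Var(ȳ_str) = Σₕ Wₕ²(1 − fₕ)sₕ²/nₕ with Wₕ = Nₕ/N, N = 29844.
D: Wₕ = 0.53746147; term = 0.53746147²·(1 − 0.06639651)·149000/1065 = 37.730607.
A: Wₕ = 0.46253853; term = 0.46253853²·(1 − 0.08432338)·434900/1164 = 73.193816.
Sum = 110.92442.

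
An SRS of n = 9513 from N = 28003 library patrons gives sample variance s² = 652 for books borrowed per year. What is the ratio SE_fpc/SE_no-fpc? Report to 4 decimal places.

0.8126

f = n/N = 9513/28003 = 0.33971360.
SE_no-fpc = √(s²/n) = 0.26179723; SE_fpc = √((1−f)s²/n) = 0.21273122.
Ratio = √(1−f) = 0.81258009.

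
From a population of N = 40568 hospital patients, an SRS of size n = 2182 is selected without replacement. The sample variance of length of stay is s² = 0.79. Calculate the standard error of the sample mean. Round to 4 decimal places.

0.0185

Under SRS without replacement, Var(ȳ) = (1 − f)·s²/n with f = n/N = 2182/40568 = 0.05378624.
Var(ȳ) = (1 − 0.05378624)·0.79/2182 = 0.94621376·3.6205316 × 10^-4 = 3.4257969 × 10^-4.
SE(ȳ) = √(3.4257969 × 10^-4) = 0.0185.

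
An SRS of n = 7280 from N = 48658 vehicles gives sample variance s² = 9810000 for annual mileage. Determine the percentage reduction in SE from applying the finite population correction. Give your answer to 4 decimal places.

f = n/N = 7280/48658 = 0.14961568.
SE_no-fpc = √(s²/n) = 36.708684; SE_fpc = √((1−f)s²/n) = 33.851384.
Ratio = √(1−f) = 0.92216285. Reduction = 100·(1 − 0.92216285) = 7.7837%.

7.7837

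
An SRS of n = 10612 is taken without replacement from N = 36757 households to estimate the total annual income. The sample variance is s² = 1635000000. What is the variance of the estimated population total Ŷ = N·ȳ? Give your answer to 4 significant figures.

Var(Ŷ) = N²·Var(ȳ) = N²·(1 − n/N)·s²/n.
f = 10612/36757 = 0.28870691; Var(ȳ) = 0.71129309·1635000000/10612 = 109589.54.
Var(Ŷ) = 36757² · 109589.54 = 1.4806391 × 10^14.

1.481 × 10^14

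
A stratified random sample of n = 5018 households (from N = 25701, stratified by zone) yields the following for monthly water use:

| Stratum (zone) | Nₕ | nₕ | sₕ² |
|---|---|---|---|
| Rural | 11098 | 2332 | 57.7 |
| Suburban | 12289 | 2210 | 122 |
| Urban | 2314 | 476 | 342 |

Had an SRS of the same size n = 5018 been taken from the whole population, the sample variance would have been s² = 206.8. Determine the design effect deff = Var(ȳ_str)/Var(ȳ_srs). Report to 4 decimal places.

0.5615

Var(ȳ_str) = Σ Wₕ²(1−fₕ)sₕ²/nₕ with Wₕ = Nₕ/25701:
  Rural: (11098/25701)²·(1−2332/11098)·57.7/2332 = 0.0036441262
  Suburban: (12289/25701)²·(1−2210/12289)·122/2210 = 0.010351457
  Urban: (2314/25701)²·(1−476/2314)·342/476 = 0.004626238
  → Var(ȳ_str) = 0.018621821.
Var(ȳ_srs) = (1 − 5018/25701)·206.8/5018 = 0.033165259.
deff = 0.018621821 / 0.033165259 = 0.5615.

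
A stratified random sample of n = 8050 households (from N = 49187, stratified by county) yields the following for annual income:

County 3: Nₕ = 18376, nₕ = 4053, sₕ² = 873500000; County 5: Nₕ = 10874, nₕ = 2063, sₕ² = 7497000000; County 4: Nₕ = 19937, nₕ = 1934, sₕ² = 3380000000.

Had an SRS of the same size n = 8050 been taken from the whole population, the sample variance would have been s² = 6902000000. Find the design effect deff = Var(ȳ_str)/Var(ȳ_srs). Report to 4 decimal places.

0.5950

Var(ȳ_str) = Σ Wₕ²(1−fₕ)sₕ²/nₕ with Wₕ = Nₕ/49187:
  County 3: (18376/49187)²·(1−4053/18376)·873500000/4053 = 23446.1
  County 5: (10874/49187)²·(1−2063/10874)·7497000000/2063 = 143913.7
  County 4: (19937/49187)²·(1−1934/19937)·3380000000/1934 = 259277.15
  → Var(ȳ_str) = 426636.95.
Var(ȳ_srs) = (1 − 8050/49187)·6902000000/8050 = 717069.67.
deff = 426636.95 / 717069.67 = 0.5950.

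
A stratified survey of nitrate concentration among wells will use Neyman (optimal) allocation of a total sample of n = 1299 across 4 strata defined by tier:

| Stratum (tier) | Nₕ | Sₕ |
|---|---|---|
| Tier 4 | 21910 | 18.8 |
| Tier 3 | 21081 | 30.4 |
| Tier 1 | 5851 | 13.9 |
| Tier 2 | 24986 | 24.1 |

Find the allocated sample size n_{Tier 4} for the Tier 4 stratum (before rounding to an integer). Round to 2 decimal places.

Neyman allocation: nₕ = n·NₕSₕ / Σⱼ NⱼSⱼ.
Σ NⱼSⱼ = 21910·18.8 + 21081·30.4 + 5851·13.9 + 24986·24.1 = 1.7362619 × 10^6.
n_{Tier 4} = 1299·21910·18.8 / (1.7362619 × 10^6) = 308.17.

308.17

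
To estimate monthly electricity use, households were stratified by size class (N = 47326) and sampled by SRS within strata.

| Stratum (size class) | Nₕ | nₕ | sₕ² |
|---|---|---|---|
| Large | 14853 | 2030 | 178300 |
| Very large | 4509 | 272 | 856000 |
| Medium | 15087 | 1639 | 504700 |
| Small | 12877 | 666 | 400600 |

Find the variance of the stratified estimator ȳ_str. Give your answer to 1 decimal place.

104.4

Var(ȳ_str) = Σₕ Wₕ²(1 − fₕ)sₕ²/nₕ with Wₕ = Nₕ/N, N = 47326.
Large: Wₕ = 0.31384440; term = 0.31384440²·(1 − 0.13667273)·178300/2030 = 7.4689496.
Very large: Wₕ = 0.09527532; term = 0.09527532²·(1 − 0.06032380)·856000/272 = 26.843798.
Medium: Wₕ = 0.31878883; term = 0.31878883²·(1 − 0.10863657)·504700/1639 = 27.894292.
Small: Wₕ = 0.27209145; term = 0.27209145²·(1 − 0.05172012)·400600/666 = 42.228246.
Sum = 104.43529.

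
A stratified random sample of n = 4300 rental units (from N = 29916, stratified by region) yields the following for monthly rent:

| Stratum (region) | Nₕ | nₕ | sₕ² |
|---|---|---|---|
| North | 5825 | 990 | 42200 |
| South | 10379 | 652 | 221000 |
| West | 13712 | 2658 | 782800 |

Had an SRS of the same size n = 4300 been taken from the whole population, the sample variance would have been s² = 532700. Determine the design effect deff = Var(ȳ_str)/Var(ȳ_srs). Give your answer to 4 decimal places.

0.8433

Var(ȳ_str) = Σ Wₕ²(1−fₕ)sₕ²/nₕ with Wₕ = Nₕ/29916:
  North: (5825/29916)²·(1−990/5825)·42200/990 = 1.3414133
  South: (10379/29916)²·(1−652/10379)·221000/652 = 38.235965
  West: (13712/29916)²·(1−2658/13712)·782800/2658 = 49.878003
  → Var(ȳ_str) = 89.455381.
Var(ȳ_srs) = (1 − 4300/29916)·532700/4300 = 106.0772.
deff = 89.455381 / 106.0772 = 0.8433.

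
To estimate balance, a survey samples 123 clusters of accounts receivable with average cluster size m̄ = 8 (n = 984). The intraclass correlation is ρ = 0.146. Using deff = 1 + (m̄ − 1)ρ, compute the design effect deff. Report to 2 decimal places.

2.02

deff = 1 + (8 − 1)·0.146 = 1 + 1.022 = 2.022.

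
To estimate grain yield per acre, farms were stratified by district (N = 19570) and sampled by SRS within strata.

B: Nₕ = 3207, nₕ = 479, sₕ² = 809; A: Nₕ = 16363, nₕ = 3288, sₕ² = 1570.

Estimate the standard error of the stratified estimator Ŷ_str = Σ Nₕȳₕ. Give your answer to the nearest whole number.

10814

Var(Ŷ_str) = Σₕ Nₕ²(1 − fₕ)sₕ²/nₕ.
B: 3207²·(1 − 479/3207)·809/479 = 1.4775981 × 10^7.
A: 16363²·(1 − 3288/16363)·1570/3288 = 1.0215802 × 10^8.
Sum = 1.16934 × 10^8.
SE = √(1.16934 × 10^8) = 10814.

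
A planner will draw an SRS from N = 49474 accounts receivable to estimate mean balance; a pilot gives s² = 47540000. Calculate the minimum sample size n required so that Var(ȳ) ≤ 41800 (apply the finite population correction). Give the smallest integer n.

1112

Without fpc, n₀ = s²/D = 47540000/41800 = 1137.3206.
With fpc, (1 − n/N)·s²/n ≤ D requires n ≥ n₀/(1 + n₀/N) = 1137.3206/(1 + 1137.3206/49474) = 1111.7631.
Rounding up, n = 1112.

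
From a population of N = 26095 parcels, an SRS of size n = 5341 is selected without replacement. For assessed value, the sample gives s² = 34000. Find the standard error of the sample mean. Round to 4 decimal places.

2.2501

Under SRS without replacement, Var(ȳ) = (1 − f)·s²/n with f = n/N = 5341/26095 = 0.20467523.
Var(ȳ) = (1 − 0.20467523)·34000/5341 = 0.79532477·6.3658491 = 5.0629175.
SE(ȳ) = √(5.0629175) = 2.2501.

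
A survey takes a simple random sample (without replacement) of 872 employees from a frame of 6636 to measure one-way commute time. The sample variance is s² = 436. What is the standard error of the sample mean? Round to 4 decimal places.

0.6590

Under SRS without replacement, Var(ȳ) = (1 − f)·s²/n with f = n/N = 872/6636 = 0.13140446.
Var(ȳ) = (1 − 0.13140446)·436/872 = 0.86859554·0.5 = 0.43429777.
SE(ȳ) = √(0.43429777) = 0.6590.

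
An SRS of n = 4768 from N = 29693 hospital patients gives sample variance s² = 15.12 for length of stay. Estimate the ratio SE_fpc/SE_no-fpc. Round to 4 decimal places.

0.9162

f = n/N = 4768/29693 = 0.16057657.
SE_no-fpc = √(s²/n) = 0.056312884; SE_fpc = √((1−f)s²/n) = 0.051593895.
Ratio = √(1−f) = 0.91620054.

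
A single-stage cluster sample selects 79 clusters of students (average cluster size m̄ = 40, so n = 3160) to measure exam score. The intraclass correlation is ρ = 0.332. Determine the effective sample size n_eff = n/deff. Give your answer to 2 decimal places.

deff = 1 + (40 − 1)·0.332 = 1 + 12.948 = 13.948.
n_eff = 3160 / 13.948 = 226.56.

226.56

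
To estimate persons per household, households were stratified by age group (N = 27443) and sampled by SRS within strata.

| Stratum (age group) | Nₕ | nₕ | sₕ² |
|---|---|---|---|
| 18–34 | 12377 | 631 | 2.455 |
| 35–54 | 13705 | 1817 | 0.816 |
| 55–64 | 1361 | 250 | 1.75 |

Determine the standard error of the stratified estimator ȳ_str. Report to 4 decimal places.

0.0294

Var(ȳ_str) = Σₕ Wₕ²(1 − fₕ)sₕ²/nₕ with Wₕ = Nₕ/N, N = 27443.
18–34: Wₕ = 0.45100754; term = 0.45100754²·(1 − 0.05098166)·2.455/631 = 7.5104222 × 10^-4.
35–54: Wₕ = 0.49939875; term = 0.49939875²·(1 − 0.13257935)·0.816/1817 = 9.7153823 × 10^-5.
55–64: Wₕ = 0.04959370; term = 0.04959370²·(1 − 0.18368846)·1.75/250 = 1.405423 × 10^-5.
Sum = 8.6225027 × 10^-4.
SE = √(8.6225027 × 10^-4) = 0.0294.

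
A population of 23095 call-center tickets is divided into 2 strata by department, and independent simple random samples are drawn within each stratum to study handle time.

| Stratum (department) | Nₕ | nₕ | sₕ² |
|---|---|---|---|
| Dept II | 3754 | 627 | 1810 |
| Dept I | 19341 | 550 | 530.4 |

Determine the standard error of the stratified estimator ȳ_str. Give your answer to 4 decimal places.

0.8489

Var(ȳ_str) = Σₕ Wₕ²(1 − fₕ)sₕ²/nₕ with Wₕ = Nₕ/N, N = 23095.
Dept II: Wₕ = 0.16254601; term = 0.16254601²·(1 − 0.16702184)·1810/627 = 0.063532691.
Dept I: Wₕ = 0.83745399; term = 0.83745399²·(1 − 0.02843700)·530.4/550 = 0.65710339.
Sum = 0.72063608.
SE = √(0.72063608) = 0.8489.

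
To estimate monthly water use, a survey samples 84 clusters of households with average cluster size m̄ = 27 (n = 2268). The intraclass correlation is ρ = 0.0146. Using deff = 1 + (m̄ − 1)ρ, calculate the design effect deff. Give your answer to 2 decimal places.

deff = 1 + (27 − 1)·0.0146 = 1 + 0.3796 = 1.3796.

1.38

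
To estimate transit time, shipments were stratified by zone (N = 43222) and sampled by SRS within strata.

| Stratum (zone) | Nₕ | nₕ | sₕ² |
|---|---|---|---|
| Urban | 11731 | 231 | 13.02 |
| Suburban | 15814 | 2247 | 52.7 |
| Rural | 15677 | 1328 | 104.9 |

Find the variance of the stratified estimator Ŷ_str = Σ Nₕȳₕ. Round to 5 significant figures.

Var(Ŷ_str) = Σₕ Nₕ²(1 − fₕ)sₕ²/nₕ.
Urban: 11731²·(1 − 231/11731)·13.02/231 = 7.6038209 × 10^6.
Suburban: 15814²·(1 − 2247/15814)·52.7/2247 = 5.0319128 × 10^6.
Rural: 15677²·(1 − 1328/15677)·104.9/1328 = 1.776896 × 10^7.
Sum = 3.0404694 × 10^7.

3.0405 × 10^7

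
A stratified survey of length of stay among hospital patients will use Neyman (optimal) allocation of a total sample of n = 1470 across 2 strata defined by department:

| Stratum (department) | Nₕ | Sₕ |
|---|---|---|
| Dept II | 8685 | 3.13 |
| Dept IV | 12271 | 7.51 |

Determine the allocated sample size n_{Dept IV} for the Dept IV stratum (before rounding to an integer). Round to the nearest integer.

1135

Neyman allocation: nₕ = n·NₕSₕ / Σⱼ NⱼSⱼ.
Σ NⱼSⱼ = 8685·3.13 + 12271·7.51 = 119339.26.
n_{Dept IV} = 1470·12271·7.51 / 119339.26 = 1135.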